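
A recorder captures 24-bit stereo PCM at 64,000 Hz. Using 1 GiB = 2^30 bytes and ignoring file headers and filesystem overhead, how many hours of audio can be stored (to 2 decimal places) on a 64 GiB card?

49.71 hours

Uncompressed byte rate = 64,000 × 3 × 2 = 384,000 bytes/s.
Capacity = 64 × 1,073,741,824 = 68,719,476,736 bytes.
68,719,476,736 / 384,000 ≈ 178956.97 s → 49.71 hours.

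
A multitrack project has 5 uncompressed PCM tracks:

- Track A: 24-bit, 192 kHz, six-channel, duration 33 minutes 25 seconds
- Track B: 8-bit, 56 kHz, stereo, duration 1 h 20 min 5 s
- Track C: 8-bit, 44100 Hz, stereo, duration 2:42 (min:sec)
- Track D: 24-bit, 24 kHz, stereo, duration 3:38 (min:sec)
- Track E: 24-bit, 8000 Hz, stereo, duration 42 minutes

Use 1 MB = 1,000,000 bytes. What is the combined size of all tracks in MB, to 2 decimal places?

7634.08 MB

Track A: 33 minutes 25 seconds = 2,005 s; 192,000 × 2,005 × 3 × 6 = 6,929,280,000 bytes.
Track B: 1 h 20 min 5 s = 4,805 s; 56,000 × 4,805 × 1 × 2 = 538,160,000 bytes.
Track C: 2:42 (min:sec) = 162 s; 44,100 × 162 × 1 × 2 = 14,288,400 bytes.
Track D: 3:38 (min:sec) = 218 s; 24,000 × 218 × 3 × 2 = 31,392,000 bytes.
Track E: 42 minutes = 2,520 s; 8,000 × 2,520 × 3 × 2 = 120,960,000 bytes.
Total = 7,634,080,400 bytes = 7634.08 MB.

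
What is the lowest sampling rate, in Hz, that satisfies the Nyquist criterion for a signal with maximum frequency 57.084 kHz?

114,168 Hz

Minimum sample rate = 2 × 57,084 Hz = 114,168 Hz.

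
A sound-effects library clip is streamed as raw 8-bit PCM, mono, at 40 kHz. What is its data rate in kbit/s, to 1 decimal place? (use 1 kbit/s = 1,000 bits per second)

320.0 kbit/s

Bit rate = 40,000 × 8 × 1 = 320,000 bits/s.
= 320.0 kbit/s.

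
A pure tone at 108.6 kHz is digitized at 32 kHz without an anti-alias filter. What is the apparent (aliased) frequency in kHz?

Nyquist = 32,000/2 = 16,000 Hz; 108,600 Hz exceeds it.
Alias = |108,600 − 3×32,000| = |108,600 − 96,000| = 12,600 Hz = 12.6 kHz.

12.6 kHz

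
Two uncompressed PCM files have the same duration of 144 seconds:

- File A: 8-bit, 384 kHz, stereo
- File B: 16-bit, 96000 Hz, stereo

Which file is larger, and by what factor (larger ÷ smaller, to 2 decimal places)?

File A, by a factor of 2.00

File A: 384,000 × 1 × 2 = 768,000 bytes/s.
File B: 96,000 × 2 × 2 = 384,000 bytes/s.
File A is larger; ratio = 110,592,000 / 55,296,000 = 2.00.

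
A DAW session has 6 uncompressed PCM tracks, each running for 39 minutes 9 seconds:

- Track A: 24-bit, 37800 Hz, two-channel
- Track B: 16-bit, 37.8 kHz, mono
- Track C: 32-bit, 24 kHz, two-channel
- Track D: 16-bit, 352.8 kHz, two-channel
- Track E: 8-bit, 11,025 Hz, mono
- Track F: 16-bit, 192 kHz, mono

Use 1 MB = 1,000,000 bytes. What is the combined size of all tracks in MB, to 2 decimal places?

39 minutes 9 seconds = 2,349 s.
Track A: 37,800 × 2,349 × 3 × 2 = 532,753,200 bytes.
Track B: 37,800 × 2,349 × 2 × 1 = 177,584,400 bytes.
Track C: 24,000 × 2,349 × 4 × 2 = 451,008,000 bytes.
Track D: 352,800 × 2,349 × 2 × 2 = 3,314,908,800 bytes.
Track E: 11,025 × 2,349 × 1 × 1 = 25,897,725 bytes.
Track F: 192,000 × 2,349 × 2 × 1 = 902,016,000 bytes.
Total = 5,404,168,125 bytes = 5404.17 MB.

5404.17 MB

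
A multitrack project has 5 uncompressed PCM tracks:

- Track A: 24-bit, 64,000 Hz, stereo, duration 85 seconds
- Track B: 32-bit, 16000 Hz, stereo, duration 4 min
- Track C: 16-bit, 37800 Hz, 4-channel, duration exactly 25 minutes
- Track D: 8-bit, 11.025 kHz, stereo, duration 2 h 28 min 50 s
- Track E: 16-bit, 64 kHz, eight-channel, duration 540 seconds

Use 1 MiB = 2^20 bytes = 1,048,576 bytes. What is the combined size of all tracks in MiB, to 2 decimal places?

Track A: 64,000 × 85 × 3 × 2 = 32,640,000 bytes.
Track B: 4 min = 240 s; 16,000 × 240 × 4 × 2 = 30,720,000 bytes.
Track C: exactly 25 minutes = 1,500 s; 37,800 × 1,500 × 2 × 4 = 453,600,000 bytes.
Track D: 2 h 28 min 50 s = 8,930 s; 11,025 × 8,930 × 1 × 2 = 196,906,500 bytes.
Track E: 64,000 × 540 × 2 × 8 = 552,960,000 bytes.
Total = 1,266,826,500 bytes = 1208.14 MiB.

1208.14 MiB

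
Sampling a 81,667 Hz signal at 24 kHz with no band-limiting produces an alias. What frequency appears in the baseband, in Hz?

9,667 Hz

Nyquist = 24,000/2 = 12,000 Hz; 81,667 Hz exceeds it.
Alias = |81,667 − 3×24,000| = |81,667 − 72,000| = 9,667 Hz.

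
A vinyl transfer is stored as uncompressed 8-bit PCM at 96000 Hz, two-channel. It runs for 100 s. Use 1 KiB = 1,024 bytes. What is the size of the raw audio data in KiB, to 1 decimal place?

Bytes = 96,000 samples/s × 100 s × 1 bytes/sample × 2 ch = 19,200,000 bytes.
19,200,000 / 1,024 = 18750.0 KiB.

18750.0 KiB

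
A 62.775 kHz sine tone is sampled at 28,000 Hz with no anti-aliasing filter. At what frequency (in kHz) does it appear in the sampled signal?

6.775 kHz

Nyquist = 28,000/2 = 14,000 Hz; 62,775 Hz exceeds it.
Alias = |62,775 − 2×28,000| = |62,775 − 56,000| = 6,775 Hz = 6.775 kHz.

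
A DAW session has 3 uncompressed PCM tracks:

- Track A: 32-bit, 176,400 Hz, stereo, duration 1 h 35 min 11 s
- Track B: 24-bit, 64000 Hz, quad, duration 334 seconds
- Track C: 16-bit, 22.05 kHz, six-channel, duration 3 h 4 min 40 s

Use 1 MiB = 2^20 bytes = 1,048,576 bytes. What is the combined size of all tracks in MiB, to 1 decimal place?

10726.6 MiB

Track A: 1 h 35 min 11 s = 5,711 s; 176,400 × 5,711 × 4 × 2 = 8,059,363,200 bytes.
Track B: 64,000 × 334 × 3 × 4 = 256,512,000 bytes.
Track C: 3 h 4 min 40 s = 11,080 s; 22,050 × 11,080 × 2 × 6 = 2,931,768,000 bytes.
Total = 11,247,643,200 bytes = 10726.6 MiB.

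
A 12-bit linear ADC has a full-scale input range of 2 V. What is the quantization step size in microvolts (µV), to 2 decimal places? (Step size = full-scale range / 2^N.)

488.28 µV

2 V / 2^12 = 2 / 4,096 V = 488.28 µV.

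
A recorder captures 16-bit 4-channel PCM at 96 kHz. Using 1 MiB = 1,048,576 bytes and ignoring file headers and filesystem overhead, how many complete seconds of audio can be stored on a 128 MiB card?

Uncompressed byte rate = 96,000 × 2 × 4 = 768,000 bytes/s.
Capacity = 128 × 1,048,576 = 134,217,728 bytes.
134,217,728 / 768,000 ≈ 174.76 s → 174 seconds.

174 seconds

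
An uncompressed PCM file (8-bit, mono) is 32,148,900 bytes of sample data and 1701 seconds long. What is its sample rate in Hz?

18,900 Hz

Bytes = sample_rate × seconds × bytes_per_sample × channels.
sample_rate = 32,148,900 / (1,701 × 1 × 1) = 32,148,900 / 1,701 = 18,900 Hz.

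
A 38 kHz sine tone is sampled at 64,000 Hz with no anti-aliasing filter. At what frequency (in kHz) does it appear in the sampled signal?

Nyquist = 64,000/2 = 32,000 Hz; 38,000 Hz exceeds it.
Alias = |38,000 − 1×64,000| = |38,000 − 64,000| = 26,000 Hz = 26 kHz.

26 kHz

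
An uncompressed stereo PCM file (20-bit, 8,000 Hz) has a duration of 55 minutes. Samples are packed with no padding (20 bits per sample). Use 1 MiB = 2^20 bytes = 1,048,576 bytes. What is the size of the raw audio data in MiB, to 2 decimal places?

125.89 MiB

Duration = 55 minutes = 3,300 s.
Bits = 8,000 × 3,300 × 20 × 2 = 1,056,000,000 bits = 132,000,000 bytes.
132,000,000 / 1,048,576 = 125.89 MiB.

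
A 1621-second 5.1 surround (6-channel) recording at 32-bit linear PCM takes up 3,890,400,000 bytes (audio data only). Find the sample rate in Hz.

100,000 Hz

Bytes = sample_rate × seconds × bytes_per_sample × channels.
sample_rate = 3,890,400,000 / (1,621 × 4 × 6) = 3,890,400,000 / 38,904 = 100,000 Hz.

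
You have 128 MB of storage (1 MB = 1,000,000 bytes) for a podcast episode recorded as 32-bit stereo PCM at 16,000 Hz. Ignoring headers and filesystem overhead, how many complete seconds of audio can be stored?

Uncompressed byte rate = 16,000 × 4 × 2 = 128,000 bytes/s.
Capacity = 128 × 1,000,000 = 128,000,000 bytes.
128,000,000 / 128,000 ≈ 1000 s → 1,000 seconds.

1,000 seconds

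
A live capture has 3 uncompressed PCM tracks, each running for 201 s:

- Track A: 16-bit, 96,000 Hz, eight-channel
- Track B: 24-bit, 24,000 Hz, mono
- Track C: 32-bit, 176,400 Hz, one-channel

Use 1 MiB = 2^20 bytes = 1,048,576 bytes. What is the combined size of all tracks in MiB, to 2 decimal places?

Track A: 96,000 × 201 × 2 × 8 = 308,736,000 bytes.
Track B: 24,000 × 201 × 3 × 1 = 14,472,000 bytes.
Track C: 176,400 × 201 × 4 × 1 = 141,825,600 bytes.
Total = 465,033,600 bytes = 443.49 MiB.

443.49 MiB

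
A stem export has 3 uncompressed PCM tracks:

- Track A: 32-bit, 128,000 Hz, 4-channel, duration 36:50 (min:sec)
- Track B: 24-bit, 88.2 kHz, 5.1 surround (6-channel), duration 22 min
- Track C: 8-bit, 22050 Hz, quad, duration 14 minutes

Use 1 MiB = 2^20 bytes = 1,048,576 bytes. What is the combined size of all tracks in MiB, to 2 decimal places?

Track A: 36:50 (min:sec) = 2,210 s; 128,000 × 2,210 × 4 × 4 = 4,526,080,000 bytes.
Track B: 22 min = 1,320 s; 88,200 × 1,320 × 3 × 6 = 2,095,632,000 bytes.
Track C: 14 minutes = 840 s; 22,050 × 840 × 1 × 4 = 74,088,000 bytes.
Total = 6,695,800,000 bytes = 6385.61 MiB.

6385.61 MiB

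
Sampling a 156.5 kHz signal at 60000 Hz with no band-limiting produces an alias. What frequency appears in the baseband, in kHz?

23.5 kHz

Nyquist = 60,000/2 = 30,000 Hz; 156,500 Hz exceeds it.
Alias = |156,500 − 3×60,000| = |156,500 − 180,000| = 23,500 Hz = 23.5 kHz.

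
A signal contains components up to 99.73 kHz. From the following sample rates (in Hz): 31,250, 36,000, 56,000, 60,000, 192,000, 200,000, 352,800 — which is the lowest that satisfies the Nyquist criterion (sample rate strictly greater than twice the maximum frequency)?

Need sample rate > 2 × 99,730 = 199,460 Hz.
Lowest listed rate above 199,460 Hz is 200,000 Hz.

200,000 Hz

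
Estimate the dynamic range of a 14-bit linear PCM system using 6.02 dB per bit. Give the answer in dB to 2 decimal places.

84.28 dB

14 × 6.02 = 84.28 dB.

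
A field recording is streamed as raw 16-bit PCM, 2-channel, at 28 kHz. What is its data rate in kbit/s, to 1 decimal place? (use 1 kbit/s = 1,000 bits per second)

Bit rate = 28,000 × 16 × 2 = 896,000 bits/s.
= 896.0 kbit/s.

896.0 kbit/s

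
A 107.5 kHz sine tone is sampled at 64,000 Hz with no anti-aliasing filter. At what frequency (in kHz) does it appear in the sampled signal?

20.5 kHz

Nyquist = 64,000/2 = 32,000 Hz; 107,500 Hz exceeds it.
Alias = |107,500 − 2×64,000| = |107,500 − 128,000| = 20,500 Hz = 20.5 kHz.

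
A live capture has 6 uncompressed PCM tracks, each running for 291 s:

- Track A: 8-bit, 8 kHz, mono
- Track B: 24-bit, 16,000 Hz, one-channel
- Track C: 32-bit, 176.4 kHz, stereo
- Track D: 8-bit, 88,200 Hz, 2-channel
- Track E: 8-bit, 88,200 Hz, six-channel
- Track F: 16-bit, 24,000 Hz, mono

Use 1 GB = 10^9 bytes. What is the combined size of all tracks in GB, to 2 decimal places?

Track A: 8,000 × 291 × 1 × 1 = 2,328,000 bytes.
Track B: 16,000 × 291 × 3 × 1 = 13,968,000 bytes.
Track C: 176,400 × 291 × 4 × 2 = 410,659,200 bytes.
Track D: 88,200 × 291 × 1 × 2 = 51,332,400 bytes.
Track E: 88,200 × 291 × 1 × 6 = 153,997,200 bytes.
Track F: 24,000 × 291 × 2 × 1 = 13,968,000 bytes.
Total = 646,252,800 bytes = 0.65 GB.

0.65 GB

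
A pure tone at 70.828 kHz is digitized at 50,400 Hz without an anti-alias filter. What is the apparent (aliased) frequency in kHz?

Nyquist = 50,400/2 = 25,200 Hz; 70,828 Hz exceeds it.
Alias = |70,828 − 1×50,400| = |70,828 − 50,400| = 20,428 Hz = 20.428 kHz.

20.428 kHz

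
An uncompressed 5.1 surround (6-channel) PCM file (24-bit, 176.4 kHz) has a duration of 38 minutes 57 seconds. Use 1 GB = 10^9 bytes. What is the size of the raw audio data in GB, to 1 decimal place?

7.4 GB

Duration = 38 minutes 57 seconds = 2,337 s.
Bytes = 176,400 samples/s × 2,337 s × 3 bytes/sample × 6 ch = 7,420,442,400 bytes.
7,420,442,400 / 1,000,000,000 = 7.4 GB.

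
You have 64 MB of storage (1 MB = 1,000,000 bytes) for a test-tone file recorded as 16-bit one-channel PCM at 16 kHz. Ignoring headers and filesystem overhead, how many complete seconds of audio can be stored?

2,000 seconds

Uncompressed byte rate = 16,000 × 2 × 1 = 32,000 bytes/s.
Capacity = 64 × 1,000,000 = 64,000,000 bytes.
64,000,000 / 32,000 ≈ 2000 s → 2,000 seconds.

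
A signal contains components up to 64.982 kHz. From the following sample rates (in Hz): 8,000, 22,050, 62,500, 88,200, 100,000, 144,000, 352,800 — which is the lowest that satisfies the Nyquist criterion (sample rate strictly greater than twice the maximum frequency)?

144,000 Hz

Need sample rate > 2 × 64,982 = 129,964 Hz.
Lowest listed rate above 129,964 Hz is 144,000 Hz.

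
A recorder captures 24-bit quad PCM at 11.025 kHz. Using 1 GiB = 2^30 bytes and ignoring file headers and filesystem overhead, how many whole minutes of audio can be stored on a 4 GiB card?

Uncompressed byte rate = 11,025 × 3 × 4 = 132,300 bytes/s.
Capacity = 4 × 1,073,741,824 = 4,294,967,296 bytes.
4,294,967,296 / 132,300 ≈ 32463.85 s → 541 minutes.

541 minutes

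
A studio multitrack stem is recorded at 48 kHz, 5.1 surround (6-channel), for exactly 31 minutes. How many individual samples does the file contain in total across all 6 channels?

exactly 31 minutes = 1,860 s.
48,000 × 1,860 s × 6 ch = 535,680,000 samples.

535,680,000 samples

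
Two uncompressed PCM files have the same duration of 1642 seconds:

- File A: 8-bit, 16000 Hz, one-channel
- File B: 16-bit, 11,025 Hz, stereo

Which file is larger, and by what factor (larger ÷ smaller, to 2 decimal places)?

File B, by a factor of 2.76

File A: 16,000 × 1 × 1 = 16,000 bytes/s.
File B: 11,025 × 2 × 2 = 44,100 bytes/s.
File B is larger; ratio = 72,412,200 / 26,272,000 = 2.76.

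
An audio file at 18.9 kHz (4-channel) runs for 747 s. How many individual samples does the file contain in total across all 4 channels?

18,900 × 747 s × 4 ch = 56,473,200 samples.

56,473,200 samples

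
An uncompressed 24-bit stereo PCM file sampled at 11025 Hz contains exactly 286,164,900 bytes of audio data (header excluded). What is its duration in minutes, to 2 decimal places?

Byte rate = 11,025 × 3 × 2 = 66,150 bytes/s.
Duration = 286,164,900 / 66,150 = 4,326 s.
4,326 s / 60 = 72.10 minutes.

72.10 minutes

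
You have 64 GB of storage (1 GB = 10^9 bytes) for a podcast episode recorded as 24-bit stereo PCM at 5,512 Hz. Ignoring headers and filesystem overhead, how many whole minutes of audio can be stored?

32,252 minutes

Uncompressed byte rate = 5,512 × 3 × 2 = 33,072 bytes/s.
Capacity = 64 × 1,000,000,000 = 64,000,000,000 bytes.
64,000,000,000 / 33,072 ≈ 1935171.75 s → 32,252 minutes.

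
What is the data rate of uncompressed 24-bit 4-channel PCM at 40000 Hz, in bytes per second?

Bit rate = 40,000 × 24 × 4 = 3,840,000 bits/s.
3,840,000 / 8 = 480,000 bytes/s.

480,000 bytes/s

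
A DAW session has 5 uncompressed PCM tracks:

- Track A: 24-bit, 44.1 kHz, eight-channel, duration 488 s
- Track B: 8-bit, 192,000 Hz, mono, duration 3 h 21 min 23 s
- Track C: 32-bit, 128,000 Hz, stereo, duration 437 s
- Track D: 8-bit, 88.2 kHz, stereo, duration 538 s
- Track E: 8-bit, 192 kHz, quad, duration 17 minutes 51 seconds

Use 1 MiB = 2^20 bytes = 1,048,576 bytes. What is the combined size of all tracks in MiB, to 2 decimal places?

4006.72 MiB

Track A: 44,100 × 488 × 3 × 8 = 516,499,200 bytes.
Track B: 3 h 21 min 23 s = 12,083 s; 192,000 × 12,083 × 1 × 1 = 2,319,936,000 bytes.
Track C: 128,000 × 437 × 4 × 2 = 447,488,000 bytes.
Track D: 88,200 × 538 × 1 × 2 = 94,903,200 bytes.
Track E: 17 minutes 51 seconds = 1,071 s; 192,000 × 1,071 × 1 × 4 = 822,528,000 bytes.
Total = 4,201,354,400 bytes = 4006.72 MiB.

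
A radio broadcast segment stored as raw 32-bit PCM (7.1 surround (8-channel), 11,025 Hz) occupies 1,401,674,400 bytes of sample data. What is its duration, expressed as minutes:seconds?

66:13

Byte rate = 11,025 × 4 × 8 = 352,800 bytes/s.
Duration = 1,401,674,400 / 352,800 = 3,973 s.
3,973 s = 66:13.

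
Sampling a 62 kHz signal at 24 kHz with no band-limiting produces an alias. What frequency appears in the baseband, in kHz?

Nyquist = 24,000/2 = 12,000 Hz; 62,000 Hz exceeds it.
Alias = |62,000 − 3×24,000| = |62,000 − 72,000| = 10,000 Hz = 10 kHz.

10 kHz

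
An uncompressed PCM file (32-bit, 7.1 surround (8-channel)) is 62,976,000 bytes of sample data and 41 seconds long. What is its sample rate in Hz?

Bytes = sample_rate × seconds × bytes_per_sample × channels.
sample_rate = 62,976,000 / (41 × 4 × 8) = 62,976,000 / 1,312 = 48,000 Hz.

48,000 Hz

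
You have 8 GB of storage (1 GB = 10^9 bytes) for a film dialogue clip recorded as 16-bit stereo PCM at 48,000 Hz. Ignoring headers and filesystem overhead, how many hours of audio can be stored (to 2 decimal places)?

Uncompressed byte rate = 48,000 × 2 × 2 = 192,000 bytes/s.
Capacity = 8 × 1,000,000,000 = 8,000,000,000 bytes.
8,000,000,000 / 192,000 ≈ 41666.67 s → 11.57 hours.

11.57 hours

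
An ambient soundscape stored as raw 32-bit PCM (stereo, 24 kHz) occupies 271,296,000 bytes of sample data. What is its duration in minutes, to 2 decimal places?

23.55 minutes

Byte rate = 24,000 × 4 × 2 = 192,000 bytes/s.
Duration = 271,296,000 / 192,000 = 1,413 s.
1,413 s / 60 = 23.55 minutes.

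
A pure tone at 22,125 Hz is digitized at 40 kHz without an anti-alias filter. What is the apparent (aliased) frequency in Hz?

Nyquist = 40,000/2 = 20,000 Hz; 22,125 Hz exceeds it.
Alias = |22,125 − 1×40,000| = |22,125 − 40,000| = 17,875 Hz.

17,875 Hz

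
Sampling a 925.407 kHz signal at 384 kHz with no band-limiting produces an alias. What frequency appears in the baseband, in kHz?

Nyquist = 384,000/2 = 192,000 Hz; 925,407 Hz exceeds it.
Alias = |925,407 − 2×384,000| = |925,407 − 768,000| = 157,407 Hz = 157.407 kHz.

157.407 kHz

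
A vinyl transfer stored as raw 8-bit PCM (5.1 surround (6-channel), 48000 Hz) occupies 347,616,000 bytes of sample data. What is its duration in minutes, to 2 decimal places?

20.12 minutes

Byte rate = 48,000 × 1 × 6 = 288,000 bytes/s.
Duration = 347,616,000 / 288,000 = 1,207 s.
1,207 s / 60 = 20.12 minutes.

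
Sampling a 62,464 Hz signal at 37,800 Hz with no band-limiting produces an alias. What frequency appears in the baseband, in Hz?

13,136 Hz

Nyquist = 37,800/2 = 18,900 Hz; 62,464 Hz exceeds it.
Alias = |62,464 − 2×37,800| = |62,464 − 75,600| = 13,136 Hz.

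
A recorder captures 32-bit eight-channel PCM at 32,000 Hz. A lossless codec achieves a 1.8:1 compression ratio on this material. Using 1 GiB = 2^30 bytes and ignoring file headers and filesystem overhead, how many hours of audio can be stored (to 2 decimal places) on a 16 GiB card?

8.39 hours

Uncompressed byte rate = 32,000 × 4 × 8 = 1,024,000 bytes/s.
After 1.8:1 compression, effective rate ≈ 568888.89 bytes/s.
Capacity = 16 × 1,073,741,824 = 17,179,869,184 bytes.
17,179,869,184 / effective rate ≈ 30198.99 s → 8.39 hours.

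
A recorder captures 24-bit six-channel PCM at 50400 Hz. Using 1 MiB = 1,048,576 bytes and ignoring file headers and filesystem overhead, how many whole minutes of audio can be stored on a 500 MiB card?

Uncompressed byte rate = 50,400 × 3 × 6 = 907,200 bytes/s.
Capacity = 500 × 1,048,576 = 524,288,000 bytes.
524,288,000 / 907,200 ≈ 577.92 s → 9 minutes.

9 minutes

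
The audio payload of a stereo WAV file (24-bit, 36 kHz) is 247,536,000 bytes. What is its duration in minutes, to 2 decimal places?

Byte rate = 36,000 × 3 × 2 = 216,000 bytes/s.
Duration = 247,536,000 / 216,000 = 1,146 s.
1,146 s / 60 = 19.10 minutes.

19.10 minutes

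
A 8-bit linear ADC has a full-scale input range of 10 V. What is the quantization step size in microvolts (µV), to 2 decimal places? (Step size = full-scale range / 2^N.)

39062.50 µV

10 V / 2^8 = 10 / 256 V = 39062.50 µV.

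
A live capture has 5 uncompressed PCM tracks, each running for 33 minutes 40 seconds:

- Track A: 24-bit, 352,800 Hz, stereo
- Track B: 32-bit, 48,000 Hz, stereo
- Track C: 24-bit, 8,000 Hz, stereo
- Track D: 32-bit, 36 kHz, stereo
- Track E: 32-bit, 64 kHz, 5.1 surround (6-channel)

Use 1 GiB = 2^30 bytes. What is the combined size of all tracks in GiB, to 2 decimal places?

8.23 GiB

33 minutes 40 seconds = 2,020 s.
Track A: 352,800 × 2,020 × 3 × 2 = 4,275,936,000 bytes.
Track B: 48,000 × 2,020 × 4 × 2 = 775,680,000 bytes.
Track C: 8,000 × 2,020 × 3 × 2 = 96,960,000 bytes.
Track D: 36,000 × 2,020 × 4 × 2 = 581,760,000 bytes.
Track E: 64,000 × 2,020 × 4 × 6 = 3,102,720,000 bytes.
Total = 8,833,056,000 bytes = 8.23 GiB.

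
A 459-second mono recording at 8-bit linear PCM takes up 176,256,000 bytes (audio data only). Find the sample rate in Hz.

Bytes = sample_rate × seconds × bytes_per_sample × channels.
sample_rate = 176,256,000 / (459 × 1 × 1) = 176,256,000 / 459 = 384,000 Hz.

384,000 Hz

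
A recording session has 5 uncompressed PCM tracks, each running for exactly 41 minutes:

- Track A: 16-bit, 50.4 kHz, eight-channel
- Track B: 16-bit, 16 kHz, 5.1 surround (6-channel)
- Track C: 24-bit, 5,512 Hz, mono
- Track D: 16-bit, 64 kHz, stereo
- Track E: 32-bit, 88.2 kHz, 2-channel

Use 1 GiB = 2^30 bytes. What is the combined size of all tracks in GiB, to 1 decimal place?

exactly 41 minutes = 2,460 s.
Track A: 50,400 × 2,460 × 2 × 8 = 1,983,744,000 bytes.
Track B: 16,000 × 2,460 × 2 × 6 = 472,320,000 bytes.
Track C: 5,512 × 2,460 × 3 × 1 = 40,678,560 bytes.
Track D: 64,000 × 2,460 × 2 × 2 = 629,760,000 bytes.
Track E: 88,200 × 2,460 × 4 × 2 = 1,735,776,000 bytes.
Total = 4,862,278,560 bytes = 4.5 GiB.

4.5 GiB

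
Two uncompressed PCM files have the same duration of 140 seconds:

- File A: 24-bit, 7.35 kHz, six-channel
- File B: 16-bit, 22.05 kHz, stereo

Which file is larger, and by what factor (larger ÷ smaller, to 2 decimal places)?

File A: 7,350 × 3 × 6 = 132,300 bytes/s.
File B: 22,050 × 2 × 2 = 88,200 bytes/s.
File A is larger; ratio = 18,522,000 / 12,348,000 = 1.50.

File A, by a factor of 1.50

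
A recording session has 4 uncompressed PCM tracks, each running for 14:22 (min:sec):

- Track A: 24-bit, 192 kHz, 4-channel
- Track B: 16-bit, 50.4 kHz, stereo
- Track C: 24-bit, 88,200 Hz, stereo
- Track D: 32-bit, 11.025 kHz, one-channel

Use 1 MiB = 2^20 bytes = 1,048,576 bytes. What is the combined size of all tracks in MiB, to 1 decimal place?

14:22 (min:sec) = 862 s.
Track A: 192,000 × 862 × 3 × 4 = 1,986,048,000 bytes.
Track B: 50,400 × 862 × 2 × 2 = 173,779,200 bytes.
Track C: 88,200 × 862 × 3 × 2 = 456,170,400 bytes.
Track D: 11,025 × 862 × 4 × 1 = 38,014,200 bytes.
Total = 2,654,011,800 bytes = 2531.1 MiB.

2531.1 MiB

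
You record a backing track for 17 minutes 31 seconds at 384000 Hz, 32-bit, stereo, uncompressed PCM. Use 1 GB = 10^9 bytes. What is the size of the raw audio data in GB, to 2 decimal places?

Duration = 17 minutes 31 seconds = 1,051 s.
Bytes = 384,000 samples/s × 1,051 s × 4 bytes/sample × 2 ch = 3,228,672,000 bytes.
3,228,672,000 / 1,000,000,000 = 3.23 GB.

3.23 GB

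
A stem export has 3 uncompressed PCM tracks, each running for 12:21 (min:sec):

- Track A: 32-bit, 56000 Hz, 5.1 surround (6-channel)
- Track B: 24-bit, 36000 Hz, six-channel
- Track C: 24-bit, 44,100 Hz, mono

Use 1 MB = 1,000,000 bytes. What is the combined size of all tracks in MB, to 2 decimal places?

1574.11 MB

12:21 (min:sec) = 741 s.
Track A: 56,000 × 741 × 4 × 6 = 995,904,000 bytes.
Track B: 36,000 × 741 × 3 × 6 = 480,168,000 bytes.
Track C: 44,100 × 741 × 3 × 1 = 98,034,300 bytes.
Total = 1,574,106,300 bytes = 1574.11 MB.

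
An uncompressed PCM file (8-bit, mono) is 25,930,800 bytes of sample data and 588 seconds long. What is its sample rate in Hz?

44,100 Hz

Bytes = sample_rate × seconds × bytes_per_sample × channels.
sample_rate = 25,930,800 / (588 × 1 × 1) = 25,930,800 / 588 = 44,100 Hz.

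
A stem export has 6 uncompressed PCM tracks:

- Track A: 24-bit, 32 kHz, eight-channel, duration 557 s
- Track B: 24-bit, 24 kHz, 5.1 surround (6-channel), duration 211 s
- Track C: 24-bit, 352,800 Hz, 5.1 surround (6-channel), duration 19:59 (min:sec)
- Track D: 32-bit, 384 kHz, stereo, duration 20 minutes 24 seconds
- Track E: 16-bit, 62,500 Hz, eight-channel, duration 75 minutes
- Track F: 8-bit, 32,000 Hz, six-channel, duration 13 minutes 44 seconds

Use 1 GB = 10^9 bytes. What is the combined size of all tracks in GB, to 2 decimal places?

16.55 GB

Track A: 32,000 × 557 × 3 × 8 = 427,776,000 bytes.
Track B: 24,000 × 211 × 3 × 6 = 91,152,000 bytes.
Track C: 19:59 (min:sec) = 1,199 s; 352,800 × 1,199 × 3 × 6 = 7,614,129,600 bytes.
Track D: 20 minutes 24 seconds = 1,224 s; 384,000 × 1,224 × 4 × 2 = 3,760,128,000 bytes.
Track E: 75 minutes = 4,500 s; 62,500 × 4,500 × 2 × 8 = 4,500,000,000 bytes.
Track F: 13 minutes 44 seconds = 824 s; 32,000 × 824 × 1 × 6 = 158,208,000 bytes.
Total = 16,551,393,600 bytes = 16.55 GB.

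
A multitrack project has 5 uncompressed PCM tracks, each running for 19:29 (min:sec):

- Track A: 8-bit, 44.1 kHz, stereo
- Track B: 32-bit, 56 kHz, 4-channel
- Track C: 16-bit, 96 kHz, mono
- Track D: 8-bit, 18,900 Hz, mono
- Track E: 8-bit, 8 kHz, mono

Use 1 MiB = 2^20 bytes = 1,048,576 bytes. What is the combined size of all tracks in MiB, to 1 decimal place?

19:29 (min:sec) = 1,169 s.
Track A: 44,100 × 1,169 × 1 × 2 = 103,105,800 bytes.
Track B: 56,000 × 1,169 × 4 × 4 = 1,047,424,000 bytes.
Track C: 96,000 × 1,169 × 2 × 1 = 224,448,000 bytes.
Track D: 18,900 × 1,169 × 1 × 1 = 22,094,100 bytes.
Track E: 8,000 × 1,169 × 1 × 1 = 9,352,000 bytes.
Total = 1,406,423,900 bytes = 1341.3 MiB.

1341.3 MiB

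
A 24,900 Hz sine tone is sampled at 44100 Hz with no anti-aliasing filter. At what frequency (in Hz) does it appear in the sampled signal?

Nyquist = 44,100/2 = 22,050 Hz; 24,900 Hz exceeds it.
Alias = |24,900 − 1×44,100| = |24,900 − 44,100| = 19,200 Hz.

19,200 Hz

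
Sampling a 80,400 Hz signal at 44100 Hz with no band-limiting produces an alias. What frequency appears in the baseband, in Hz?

7,800 Hz

Nyquist = 44,100/2 = 22,050 Hz; 80,400 Hz exceeds it.
Alias = |80,400 − 2×44,100| = |80,400 − 88,200| = 7,800 Hz.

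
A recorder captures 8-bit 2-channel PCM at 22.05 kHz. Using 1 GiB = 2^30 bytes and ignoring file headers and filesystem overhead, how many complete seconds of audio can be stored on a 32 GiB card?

Uncompressed byte rate = 22,050 × 1 × 2 = 44,100 bytes/s.
Capacity = 32 × 1,073,741,824 = 34,359,738,368 bytes.
34,359,738,368 / 44,100 ≈ 779132.39 s → 779,132 seconds.

779,132 seconds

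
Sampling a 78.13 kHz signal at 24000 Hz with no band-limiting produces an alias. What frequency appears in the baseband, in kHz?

6.13 kHz

Nyquist = 24,000/2 = 12,000 Hz; 78,130 Hz exceeds it.
Alias = |78,130 − 3×24,000| = |78,130 − 72,000| = 6,130 Hz = 6.13 kHz.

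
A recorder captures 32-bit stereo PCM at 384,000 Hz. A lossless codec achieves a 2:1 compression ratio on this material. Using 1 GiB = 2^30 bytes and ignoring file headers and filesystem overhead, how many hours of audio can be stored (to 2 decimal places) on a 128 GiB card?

24.86 hours

Uncompressed byte rate = 384,000 × 4 × 2 = 3,072,000 bytes/s.
After 2:1 compression, effective rate ≈ 1536000 bytes/s.
Capacity = 128 × 1,073,741,824 = 137,438,953,472 bytes.
137,438,953,472 / effective rate ≈ 89478.49 s → 24.86 hours.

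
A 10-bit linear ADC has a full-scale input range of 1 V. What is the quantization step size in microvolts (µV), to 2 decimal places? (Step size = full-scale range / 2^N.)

1 V / 2^10 = 1 / 1,024 V = 976.56 µV.

976.56 µV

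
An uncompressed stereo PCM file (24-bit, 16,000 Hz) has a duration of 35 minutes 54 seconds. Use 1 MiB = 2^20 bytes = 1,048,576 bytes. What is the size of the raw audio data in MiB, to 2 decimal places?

197.20 MiB

Duration = 35 minutes 54 seconds = 2,154 s.
Bytes = 16,000 samples/s × 2,154 s × 3 bytes/sample × 2 ch = 206,784,000 bytes.
206,784,000 / 1,048,576 = 197.20 MiB.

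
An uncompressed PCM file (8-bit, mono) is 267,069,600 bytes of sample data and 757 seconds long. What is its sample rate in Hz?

352,800 Hz

Bytes = sample_rate × seconds × bytes_per_sample × channels.
sample_rate = 267,069,600 / (757 × 1 × 1) = 267,069,600 / 757 = 352,800 Hz.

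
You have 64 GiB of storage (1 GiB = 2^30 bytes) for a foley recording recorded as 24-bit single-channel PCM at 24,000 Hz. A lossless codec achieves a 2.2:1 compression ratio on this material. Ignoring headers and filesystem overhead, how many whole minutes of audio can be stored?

34,996 minutes

Uncompressed byte rate = 24,000 × 3 × 1 = 72,000 bytes/s.
After 2.2:1 compression, effective rate ≈ 32727.27 bytes/s.
Capacity = 64 × 1,073,741,824 = 68,719,476,736 bytes.
68,719,476,736 / effective rate ≈ 2099761.79 s → 34,996 minutes.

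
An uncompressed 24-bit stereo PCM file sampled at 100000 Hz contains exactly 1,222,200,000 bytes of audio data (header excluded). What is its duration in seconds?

2,037 seconds

Byte rate = 100,000 × 3 × 2 = 600,000 bytes/s.
Duration = 1,222,200,000 / 600,000 = 2,037 s.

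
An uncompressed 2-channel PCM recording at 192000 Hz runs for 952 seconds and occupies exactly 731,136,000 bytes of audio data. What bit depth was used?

Bytes per sample = 731,136,000 / (192,000 × 952 × 2) = 731,136,000 / 365,568,000 = 2.
Bit depth = 2 × 8 = 16 bits.

16 bits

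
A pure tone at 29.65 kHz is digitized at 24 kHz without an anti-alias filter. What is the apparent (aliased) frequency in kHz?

Nyquist = 24,000/2 = 12,000 Hz; 29,650 Hz exceeds it.
Alias = |29,650 − 1×24,000| = |29,650 − 24,000| = 5,650 Hz = 5.65 kHz.

5.65 kHz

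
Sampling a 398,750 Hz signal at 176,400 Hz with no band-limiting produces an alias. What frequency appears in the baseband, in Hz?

Nyquist = 176,400/2 = 88,200 Hz; 398,750 Hz exceeds it.
Alias = |398,750 − 2×176,400| = |398,750 − 352,800| = 45,950 Hz.

45,950 Hz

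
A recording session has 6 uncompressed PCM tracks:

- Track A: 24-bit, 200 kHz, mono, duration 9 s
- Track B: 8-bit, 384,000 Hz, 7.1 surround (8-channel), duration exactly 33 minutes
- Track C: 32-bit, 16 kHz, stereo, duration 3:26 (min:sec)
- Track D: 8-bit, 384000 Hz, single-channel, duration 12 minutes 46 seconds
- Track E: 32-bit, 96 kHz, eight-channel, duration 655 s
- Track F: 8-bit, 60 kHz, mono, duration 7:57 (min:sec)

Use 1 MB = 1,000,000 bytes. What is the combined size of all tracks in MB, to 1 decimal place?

8449.3 MB

Track A: 200,000 × 9 × 3 × 1 = 5,400,000 bytes.
Track B: exactly 33 minutes = 1,980 s; 384,000 × 1,980 × 1 × 8 = 6,082,560,000 bytes.
Track C: 3:26 (min:sec) = 206 s; 16,000 × 206 × 4 × 2 = 26,368,000 bytes.
Track D: 12 minutes 46 seconds = 766 s; 384,000 × 766 × 1 × 1 = 294,144,000 bytes.
Track E: 96,000 × 655 × 4 × 8 = 2,012,160,000 bytes.
Track F: 7:57 (min:sec) = 477 s; 60,000 × 477 × 1 × 1 = 28,620,000 bytes.
Total = 8,449,252,000 bytes = 8449.3 MB.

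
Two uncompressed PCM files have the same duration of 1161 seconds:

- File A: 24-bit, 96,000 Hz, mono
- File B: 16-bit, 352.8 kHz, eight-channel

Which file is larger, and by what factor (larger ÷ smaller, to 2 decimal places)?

File A: 96,000 × 3 × 1 = 288,000 bytes/s.
File B: 352,800 × 2 × 8 = 5,644,800 bytes/s.
File B is larger; ratio = 6,553,612,800 / 334,368,000 = 19.60.

File B, by a factor of 19.60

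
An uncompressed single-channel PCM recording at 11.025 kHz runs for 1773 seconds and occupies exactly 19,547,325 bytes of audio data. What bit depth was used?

8 bits

Bytes per sample = 19,547,325 / (11,025 × 1,773 × 1) = 19,547,325 / 19,547,325 = 1.
Bit depth = 1 × 8 = 8 bits.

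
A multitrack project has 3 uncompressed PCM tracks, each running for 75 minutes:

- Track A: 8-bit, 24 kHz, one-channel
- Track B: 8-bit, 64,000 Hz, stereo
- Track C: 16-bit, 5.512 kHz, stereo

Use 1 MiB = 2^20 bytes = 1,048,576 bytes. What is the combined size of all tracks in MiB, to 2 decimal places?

75 minutes = 4,500 s.
Track A: 24,000 × 4,500 × 1 × 1 = 108,000,000 bytes.
Track B: 64,000 × 4,500 × 1 × 2 = 576,000,000 bytes.
Track C: 5,512 × 4,500 × 2 × 2 = 99,216,000 bytes.
Total = 783,216,000 bytes = 746.93 MiB.

746.93 MiB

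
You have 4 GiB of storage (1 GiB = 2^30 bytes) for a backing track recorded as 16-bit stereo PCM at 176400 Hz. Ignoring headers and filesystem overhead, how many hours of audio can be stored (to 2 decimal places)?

Uncompressed byte rate = 176,400 × 2 × 2 = 705,600 bytes/s.
Capacity = 4 × 1,073,741,824 = 4,294,967,296 bytes.
4,294,967,296 / 705,600 ≈ 6086.97 s → 1.69 hours.

1.69 hours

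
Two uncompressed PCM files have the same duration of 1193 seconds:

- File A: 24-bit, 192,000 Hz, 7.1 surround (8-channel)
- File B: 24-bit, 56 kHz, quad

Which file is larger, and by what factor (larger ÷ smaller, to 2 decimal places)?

File A: 192,000 × 3 × 8 = 4,608,000 bytes/s.
File B: 56,000 × 3 × 4 = 672,000 bytes/s.
File A is larger; ratio = 5,497,344,000 / 801,696,000 = 6.86.

File A, by a factor of 6.86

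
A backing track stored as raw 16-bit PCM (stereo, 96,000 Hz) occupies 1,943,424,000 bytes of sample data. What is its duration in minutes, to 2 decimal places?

Byte rate = 96,000 × 2 × 2 = 384,000 bytes/s.
Duration = 1,943,424,000 / 384,000 = 5,061 s.
5,061 s / 60 = 84.35 minutes.

84.35 minutes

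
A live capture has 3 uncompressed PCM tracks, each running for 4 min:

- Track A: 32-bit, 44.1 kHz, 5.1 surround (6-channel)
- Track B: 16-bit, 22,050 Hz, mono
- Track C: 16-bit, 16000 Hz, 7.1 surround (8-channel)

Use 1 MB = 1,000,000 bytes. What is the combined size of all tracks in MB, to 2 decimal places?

326.04 MB

4 min = 240 s.
Track A: 44,100 × 240 × 4 × 6 = 254,016,000 bytes.
Track B: 22,050 × 240 × 2 × 1 = 10,584,000 bytes.
Track C: 16,000 × 240 × 2 × 8 = 61,440,000 bytes.
Total = 326,040,000 bytes = 326.04 MB.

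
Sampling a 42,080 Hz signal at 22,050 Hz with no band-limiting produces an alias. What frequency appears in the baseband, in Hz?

Nyquist = 22,050/2 = 11,025 Hz; 42,080 Hz exceeds it.
Alias = |42,080 − 2×22,050| = |42,080 − 44,100| = 2,020 Hz.

2,020 Hz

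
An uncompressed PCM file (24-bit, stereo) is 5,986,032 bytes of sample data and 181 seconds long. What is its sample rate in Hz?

5,512 Hz

Bytes = sample_rate × seconds × bytes_per_sample × channels.
sample_rate = 5,986,032 / (181 × 3 × 2) = 5,986,032 / 1,086 = 5,512 Hz.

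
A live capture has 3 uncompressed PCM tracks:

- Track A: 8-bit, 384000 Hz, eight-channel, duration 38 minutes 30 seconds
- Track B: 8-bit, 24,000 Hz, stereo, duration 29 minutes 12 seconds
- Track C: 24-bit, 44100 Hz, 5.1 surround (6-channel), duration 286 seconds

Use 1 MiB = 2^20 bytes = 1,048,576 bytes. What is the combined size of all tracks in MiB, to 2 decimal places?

7064.29 MiB

Track A: 38 minutes 30 seconds = 2,310 s; 384,000 × 2,310 × 1 × 8 = 7,096,320,000 bytes.
Track B: 29 minutes 12 seconds = 1,752 s; 24,000 × 1,752 × 1 × 2 = 84,096,000 bytes.
Track C: 44,100 × 286 × 3 × 6 = 227,026,800 bytes.
Total = 7,407,442,800 bytes = 7064.29 MiB.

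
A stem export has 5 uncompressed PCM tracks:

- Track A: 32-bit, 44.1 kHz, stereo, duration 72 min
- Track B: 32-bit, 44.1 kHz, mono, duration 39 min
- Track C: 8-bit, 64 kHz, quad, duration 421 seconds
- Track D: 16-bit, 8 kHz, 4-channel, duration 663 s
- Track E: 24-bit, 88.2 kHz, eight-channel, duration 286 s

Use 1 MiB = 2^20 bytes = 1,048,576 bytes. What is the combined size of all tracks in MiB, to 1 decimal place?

Track A: 72 min = 4,320 s; 44,100 × 4,320 × 4 × 2 = 1,524,096,000 bytes.
Track B: 39 min = 2,340 s; 44,100 × 2,340 × 4 × 1 = 412,776,000 bytes.
Track C: 64,000 × 421 × 1 × 4 = 107,776,000 bytes.
Track D: 8,000 × 663 × 2 × 4 = 42,432,000 bytes.
Track E: 88,200 × 286 × 3 × 8 = 605,404,800 bytes.
Total = 2,692,484,800 bytes = 2567.8 MiB.

2567.8 MiB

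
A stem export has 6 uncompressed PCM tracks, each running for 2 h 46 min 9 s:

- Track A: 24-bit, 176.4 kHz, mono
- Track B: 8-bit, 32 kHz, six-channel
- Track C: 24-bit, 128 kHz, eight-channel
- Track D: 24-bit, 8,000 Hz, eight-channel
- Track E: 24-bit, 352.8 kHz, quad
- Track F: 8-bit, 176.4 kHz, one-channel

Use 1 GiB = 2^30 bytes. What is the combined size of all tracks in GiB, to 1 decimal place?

77.9 GiB

2 h 46 min 9 s = 9,969 s.
Track A: 176,400 × 9,969 × 3 × 1 = 5,275,594,800 bytes.
Track B: 32,000 × 9,969 × 1 × 6 = 1,914,048,000 bytes.
Track C: 128,000 × 9,969 × 3 × 8 = 30,624,768,000 bytes.
Track D: 8,000 × 9,969 × 3 × 8 = 1,914,048,000 bytes.
Track E: 352,800 × 9,969 × 3 × 4 = 42,204,758,400 bytes.
Track F: 176,400 × 9,969 × 1 × 1 = 1,758,531,600 bytes.
Total = 83,691,748,800 bytes = 77.9 GiB.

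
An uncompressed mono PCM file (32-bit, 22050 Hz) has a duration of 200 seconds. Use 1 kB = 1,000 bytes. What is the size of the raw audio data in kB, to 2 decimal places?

17640.00 kB

Bytes = 22,050 samples/s × 200 s × 4 bytes/sample × 1 ch = 17,640,000 bytes.
17,640,000 / 1,000 = 17640.00 kB.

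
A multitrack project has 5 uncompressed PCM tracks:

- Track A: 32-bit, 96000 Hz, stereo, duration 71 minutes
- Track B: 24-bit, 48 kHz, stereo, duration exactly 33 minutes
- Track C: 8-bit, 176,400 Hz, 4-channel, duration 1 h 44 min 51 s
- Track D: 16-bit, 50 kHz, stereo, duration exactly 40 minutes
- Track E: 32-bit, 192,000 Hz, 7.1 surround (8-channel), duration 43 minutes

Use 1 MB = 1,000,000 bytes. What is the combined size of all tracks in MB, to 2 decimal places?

Track A: 71 minutes = 4,260 s; 96,000 × 4,260 × 4 × 2 = 3,271,680,000 bytes.
Track B: exactly 33 minutes = 1,980 s; 48,000 × 1,980 × 3 × 2 = 570,240,000 bytes.
Track C: 1 h 44 min 51 s = 6,291 s; 176,400 × 6,291 × 1 × 4 = 4,438,929,600 bytes.
Track D: exactly 40 minutes = 2,400 s; 50,000 × 2,400 × 2 × 2 = 480,000,000 bytes.
Track E: 43 minutes = 2,580 s; 192,000 × 2,580 × 4 × 8 = 15,851,520,000 bytes.
Total = 24,612,369,600 bytes = 24612.37 MB.

24612.37 MB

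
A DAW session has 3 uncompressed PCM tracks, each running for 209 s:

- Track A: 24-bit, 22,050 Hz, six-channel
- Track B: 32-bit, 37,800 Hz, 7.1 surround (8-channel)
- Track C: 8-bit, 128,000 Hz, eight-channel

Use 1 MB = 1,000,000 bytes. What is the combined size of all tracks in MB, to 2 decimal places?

549.77 MB

Track A: 22,050 × 209 × 3 × 6 = 82,952,100 bytes.
Track B: 37,800 × 209 × 4 × 8 = 252,806,400 bytes.
Track C: 128,000 × 209 × 1 × 8 = 214,016,000 bytes.
Total = 549,774,500 bytes = 549.77 MB.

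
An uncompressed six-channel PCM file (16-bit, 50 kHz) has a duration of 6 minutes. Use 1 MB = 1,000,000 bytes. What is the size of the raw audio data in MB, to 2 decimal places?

Duration = 6 minutes = 360 s.
Bytes = 50,000 samples/s × 360 s × 2 bytes/sample × 6 ch = 216,000,000 bytes.
216,000,000 / 1,000,000 = 216.00 MB.

216.00 MB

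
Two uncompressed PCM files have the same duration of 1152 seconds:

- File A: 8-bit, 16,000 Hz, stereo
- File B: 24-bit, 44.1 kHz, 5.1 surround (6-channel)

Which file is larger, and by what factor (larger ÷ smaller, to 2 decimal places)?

File A: 16,000 × 1 × 2 = 32,000 bytes/s.
File B: 44,100 × 3 × 6 = 793,800 bytes/s.
File B is larger; ratio = 914,457,600 / 36,864,000 = 24.81.

File B, by a factor of 24.81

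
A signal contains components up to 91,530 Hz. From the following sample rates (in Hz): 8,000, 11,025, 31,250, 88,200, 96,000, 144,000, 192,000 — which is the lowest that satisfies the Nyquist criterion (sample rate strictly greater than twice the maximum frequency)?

Need sample rate > 2 × 91,530 = 183,060 Hz.
Lowest listed rate above 183,060 Hz is 192,000 Hz.

192,000 Hz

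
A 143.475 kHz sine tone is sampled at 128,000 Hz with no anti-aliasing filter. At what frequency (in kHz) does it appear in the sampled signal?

Nyquist = 128,000/2 = 64,000 Hz; 143,475 Hz exceeds it.
Alias = |143,475 − 1×128,000| = |143,475 − 128,000| = 15,475 Hz = 15.475 kHz.

15.475 kHz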